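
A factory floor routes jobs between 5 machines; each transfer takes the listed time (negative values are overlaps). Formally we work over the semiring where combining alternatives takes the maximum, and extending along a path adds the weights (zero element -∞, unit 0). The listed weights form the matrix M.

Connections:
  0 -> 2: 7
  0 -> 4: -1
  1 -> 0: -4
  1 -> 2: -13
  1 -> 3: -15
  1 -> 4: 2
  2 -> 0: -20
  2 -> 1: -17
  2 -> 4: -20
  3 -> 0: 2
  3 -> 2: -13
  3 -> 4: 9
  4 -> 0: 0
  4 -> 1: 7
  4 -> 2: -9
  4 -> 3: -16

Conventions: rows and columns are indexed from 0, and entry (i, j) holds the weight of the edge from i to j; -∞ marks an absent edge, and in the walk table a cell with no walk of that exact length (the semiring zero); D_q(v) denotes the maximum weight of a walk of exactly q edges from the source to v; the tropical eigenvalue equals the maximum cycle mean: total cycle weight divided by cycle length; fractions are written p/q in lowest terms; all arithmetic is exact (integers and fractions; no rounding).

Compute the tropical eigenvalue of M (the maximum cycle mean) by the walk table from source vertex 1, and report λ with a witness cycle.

q=0: [-∞, 0, -∞, -∞, -∞]
q=1: [-4, -∞, -13, -15, 2]
q=2: [2, 9, 3, -14, -5]
q=3: [5, 2, 9, -6, 11]
q=4: [11, 18, 12, -5, 4]
q=5: [14, 11, 18, 3, 20]
Optimal cycle mean attained by: cycle 1->4->1, total 2 + 7, length 2.
Answer: λ = 9/2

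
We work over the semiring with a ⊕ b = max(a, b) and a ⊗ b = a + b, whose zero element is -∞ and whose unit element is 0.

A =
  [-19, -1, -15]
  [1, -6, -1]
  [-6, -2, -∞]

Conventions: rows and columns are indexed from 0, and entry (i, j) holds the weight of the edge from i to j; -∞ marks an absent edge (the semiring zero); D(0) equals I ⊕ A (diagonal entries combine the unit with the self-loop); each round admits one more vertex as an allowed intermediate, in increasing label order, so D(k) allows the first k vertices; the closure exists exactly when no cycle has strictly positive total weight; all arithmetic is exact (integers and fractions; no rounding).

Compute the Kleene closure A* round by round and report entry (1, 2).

D(0):
  [0, -1, -15]
  [1, 0, -1]
  [-6, -2, 0]
D(1):
  [0, -1, -15]
  [1, 0, -1]
  [-6, -2, 0]
D(2):
  [0, -1, -2]
  [1, 0, -1]
  [-1, -2, 0]
D(3):
  [0, -1, -2]
  [1, 0, -1]
  [-1, -2, 0]
Answer: A*[1][2] = -1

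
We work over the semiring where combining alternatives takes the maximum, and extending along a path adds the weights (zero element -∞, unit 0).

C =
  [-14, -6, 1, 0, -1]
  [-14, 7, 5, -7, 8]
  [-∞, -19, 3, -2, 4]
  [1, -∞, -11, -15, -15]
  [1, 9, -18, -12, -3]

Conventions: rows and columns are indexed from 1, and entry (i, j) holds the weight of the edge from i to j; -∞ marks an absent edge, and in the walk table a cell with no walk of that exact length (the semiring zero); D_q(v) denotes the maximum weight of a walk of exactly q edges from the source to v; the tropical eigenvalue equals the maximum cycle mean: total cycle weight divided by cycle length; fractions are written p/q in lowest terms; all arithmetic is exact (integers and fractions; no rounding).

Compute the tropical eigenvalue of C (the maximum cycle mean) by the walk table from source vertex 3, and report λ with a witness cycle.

q=0: [-∞, -∞, 0, -∞, -∞]
q=1: [-∞, -19, 3, -2, 4]
q=2: [5, 13, 6, 1, 7]
q=3: [8, 20, 18, 6, 21]
q=4: [22, 30, 25, 16, 28]
q=5: [29, 37, 35, 23, 38]
Optimal cycle mean attained by: cycle 2->5->2, total 8 + 9, length 2.
Answer: λ = 17/2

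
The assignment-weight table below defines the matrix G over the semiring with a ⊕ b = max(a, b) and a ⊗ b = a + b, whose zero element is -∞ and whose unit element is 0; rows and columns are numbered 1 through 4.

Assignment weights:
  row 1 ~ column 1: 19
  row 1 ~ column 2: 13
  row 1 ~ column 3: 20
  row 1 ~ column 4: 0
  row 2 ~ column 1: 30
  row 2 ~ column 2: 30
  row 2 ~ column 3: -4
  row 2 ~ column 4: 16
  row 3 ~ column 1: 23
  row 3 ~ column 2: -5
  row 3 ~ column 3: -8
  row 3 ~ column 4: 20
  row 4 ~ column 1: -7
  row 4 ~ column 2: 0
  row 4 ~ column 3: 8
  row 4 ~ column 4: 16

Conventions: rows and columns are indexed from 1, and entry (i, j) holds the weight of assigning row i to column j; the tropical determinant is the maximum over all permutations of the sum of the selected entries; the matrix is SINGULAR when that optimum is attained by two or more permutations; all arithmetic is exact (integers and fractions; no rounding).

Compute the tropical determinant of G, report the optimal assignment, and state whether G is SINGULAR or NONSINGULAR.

σ = (1, 2, 3, 4): 19 + 30 + (-8) + 16 = 57
σ = (1, 2, 4, 3): 19 + 30 + 20 + 8 = 77
σ = (1, 3, 2, 4): 19 + (-4) + (-5) + 16 = 26
σ = (1, 3, 4, 2): 19 + (-4) + 20 + 0 = 35
σ = (1, 4, 2, 3): 19 + 16 + (-5) + 8 = 38
σ = (1, 4, 3, 2): 19 + 16 + (-8) + 0 = 27
σ = (2, 1, 3, 4): 13 + 30 + (-8) + 16 = 51
σ = (2, 1, 4, 3): 13 + 30 + 20 + 8 = 71
σ = (2, 3, 1, 4): 13 + (-4) + 23 + 16 = 48
σ = (2, 3, 4, 1): 13 + (-4) + 20 + (-7) = 22
σ = (2, 4, 1, 3): 13 + 16 + 23 + 8 = 60
σ = (2, 4, 3, 1): 13 + 16 + (-8) + (-7) = 14
σ = (3, 1, 2, 4): 20 + 30 + (-5) + 16 = 61
σ = (3, 1, 4, 2): 20 + 30 + 20 + 0 = 70
σ = (3, 2, 1, 4): 20 + 30 + 23 + 16 = 89
σ = (3, 2, 4, 1): 20 + 30 + 20 + (-7) = 63
σ = (3, 4, 1, 2): 20 + 16 + 23 + 0 = 59
σ = (3, 4, 2, 1): 20 + 16 + (-5) + (-7) = 24
σ = (4, 1, 2, 3): 0 + 30 + (-5) + 8 = 33
σ = (4, 1, 3, 2): 0 + 30 + (-8) + 0 = 22
σ = (4, 2, 1, 3): 0 + 30 + 23 + 8 = 61
σ = (4, 2, 3, 1): 0 + 30 + (-8) + (-7) = 15
σ = (4, 3, 1, 2): 0 + (-4) + 23 + 0 = 19
σ = (4, 3, 2, 1): 0 + (-4) + (-5) + (-7) = -16
Optimal value attained by: σ = (3, 2, 1, 4).
Answer: det⊕(G) = 89; verdict: NONSINGULAR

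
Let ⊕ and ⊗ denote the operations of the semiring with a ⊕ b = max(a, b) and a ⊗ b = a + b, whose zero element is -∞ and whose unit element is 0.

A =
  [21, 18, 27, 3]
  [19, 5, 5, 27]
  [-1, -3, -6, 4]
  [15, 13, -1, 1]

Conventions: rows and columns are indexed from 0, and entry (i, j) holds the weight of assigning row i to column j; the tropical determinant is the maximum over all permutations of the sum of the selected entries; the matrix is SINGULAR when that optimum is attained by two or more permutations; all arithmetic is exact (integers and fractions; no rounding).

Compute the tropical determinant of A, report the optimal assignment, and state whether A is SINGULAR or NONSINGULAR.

σ = (0, 1, 2, 3): 21 + 5 + (-6) + 1 = 21
σ = (0, 1, 3, 2): 21 + 5 + 4 + (-1) = 29
σ = (0, 2, 1, 3): 21 + 5 + (-3) + 1 = 24
σ = (0, 2, 3, 1): 21 + 5 + 4 + 13 = 43
σ = (0, 3, 1, 2): 21 + 27 + (-3) + (-1) = 44
σ = (0, 3, 2, 1): 21 + 27 + (-6) + 13 = 55
σ = (1, 0, 2, 3): 18 + 19 + (-6) + 1 = 32
σ = (1, 0, 3, 2): 18 + 19 + 4 + (-1) = 40
σ = (1, 2, 0, 3): 18 + 5 + (-1) + 1 = 23
σ = (1, 2, 3, 0): 18 + 5 + 4 + 15 = 42
σ = (1, 3, 0, 2): 18 + 27 + (-1) + (-1) = 43
σ = (1, 3, 2, 0): 18 + 27 + (-6) + 15 = 54
σ = (2, 0, 1, 3): 27 + 19 + (-3) + 1 = 44
σ = (2, 0, 3, 1): 27 + 19 + 4 + 13 = 63
σ = (2, 1, 0, 3): 27 + 5 + (-1) + 1 = 32
σ = (2, 1, 3, 0): 27 + 5 + 4 + 15 = 51
σ = (2, 3, 0, 1): 27 + 27 + (-1) + 13 = 66
σ = (2, 3, 1, 0): 27 + 27 + (-3) + 15 = 66
σ = (3, 0, 1, 2): 3 + 19 + (-3) + (-1) = 18
σ = (3, 0, 2, 1): 3 + 19 + (-6) + 13 = 29
σ = (3, 1, 0, 2): 3 + 5 + (-1) + (-1) = 6
σ = (3, 1, 2, 0): 3 + 5 + (-6) + 15 = 17
σ = (3, 2, 0, 1): 3 + 5 + (-1) + 13 = 20
σ = (3, 2, 1, 0): 3 + 5 + (-3) + 15 = 20
Optimal value attained by: σ = (2, 3, 0, 1).
Answer: det⊕(A) = 66; verdict: SINGULAR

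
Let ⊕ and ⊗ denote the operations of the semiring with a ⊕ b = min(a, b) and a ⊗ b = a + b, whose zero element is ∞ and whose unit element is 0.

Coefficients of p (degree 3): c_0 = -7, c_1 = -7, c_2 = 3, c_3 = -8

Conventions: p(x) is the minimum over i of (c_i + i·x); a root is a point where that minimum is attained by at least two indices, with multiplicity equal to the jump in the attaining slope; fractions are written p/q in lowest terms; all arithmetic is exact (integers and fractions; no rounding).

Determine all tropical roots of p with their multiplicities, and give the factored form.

hull edge (i=0, c=-7) to (i=3, c=-8): slope -1/3, span 3
Factored form: p(x) = -8 ⊗ (x ⊕ 1/3) ⊗ (x ⊕ 1/3) ⊗ (x ⊕ 1/3)
Answer: roots = 1/3 (mult 3)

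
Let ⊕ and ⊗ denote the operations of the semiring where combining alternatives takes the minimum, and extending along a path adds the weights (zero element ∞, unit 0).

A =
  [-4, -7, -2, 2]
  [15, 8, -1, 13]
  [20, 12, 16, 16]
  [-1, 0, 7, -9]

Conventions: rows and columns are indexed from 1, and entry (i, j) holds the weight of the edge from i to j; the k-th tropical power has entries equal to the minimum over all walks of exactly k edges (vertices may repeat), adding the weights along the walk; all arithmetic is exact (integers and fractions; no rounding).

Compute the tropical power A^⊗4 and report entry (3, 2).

A^⊗2:
  [-8, -11, -8, -7]
  [11, 8, 7, 4]
  [15, 13, 11, 7]
  [-10, -9, -3, -18]
A^⊗3:
  [-12, -15, -12, -16]
  [3, 4, 7, -5]
  [6, 7, 12, -2]
  [-19, -18, -12, -27]
A^⊗4:
  [-17, -19, -16, -25]
  [-6, -5, 1, -14]
  [-3, -2, 4, -11]
  [-28, -27, -21, -36]
Key observation: the optimum is the walk 3->4->4->4->2, with weight 16 + (-9) + (-9) + 0 = -2.
Optimal value attained by: walk 3->4->4->4->2.
Answer: (A^⊗4)[3][2] = -2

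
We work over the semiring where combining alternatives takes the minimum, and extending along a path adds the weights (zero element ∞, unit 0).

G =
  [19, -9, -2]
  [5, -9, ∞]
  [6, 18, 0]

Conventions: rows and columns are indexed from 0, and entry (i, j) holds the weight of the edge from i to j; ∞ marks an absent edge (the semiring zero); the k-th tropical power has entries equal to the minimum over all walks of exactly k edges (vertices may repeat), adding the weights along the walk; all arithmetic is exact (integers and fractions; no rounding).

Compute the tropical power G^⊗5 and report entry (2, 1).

G^⊗2:
  [-4, -18, -2]
  [-4, -18, 3]
  [6, -3, 0]
G^⊗3:
  [-13, -27, -6]
  [-13, -27, -6]
  [2, -12, 0]
G^⊗4:
  [-22, -36, -15]
  [-22, -36, -15]
  [-7, -21, 0]
G^⊗5:
  [-31, -45, -24]
  [-31, -45, -24]
  [-16, -30, -9]
Key observation: the optimum is the walk 2->0->1->1->1->1, with weight 6 + (-9) + (-9) + (-9) + (-9) = -30.
Optimal value attained by: walk 2->0->1->1->1->1.
Answer: (G^⊗5)[2][1] = -30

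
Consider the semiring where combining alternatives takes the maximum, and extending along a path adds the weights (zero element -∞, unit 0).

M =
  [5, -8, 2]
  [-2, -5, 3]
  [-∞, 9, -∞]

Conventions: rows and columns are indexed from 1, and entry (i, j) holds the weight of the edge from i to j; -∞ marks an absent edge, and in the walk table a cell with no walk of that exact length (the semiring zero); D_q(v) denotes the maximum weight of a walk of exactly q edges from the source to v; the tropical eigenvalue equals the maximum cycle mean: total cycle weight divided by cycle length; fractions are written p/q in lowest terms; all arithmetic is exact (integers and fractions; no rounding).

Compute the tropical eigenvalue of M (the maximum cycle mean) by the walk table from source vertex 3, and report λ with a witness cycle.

q=0: [-∞, -∞, 0]
q=1: [-∞, 9, -∞]
q=2: [7, 4, 12]
q=3: [12, 21, 9]
Optimal cycle mean attained by: cycle 2->3->2, total 3 + 9, length 2.
Answer: λ = 6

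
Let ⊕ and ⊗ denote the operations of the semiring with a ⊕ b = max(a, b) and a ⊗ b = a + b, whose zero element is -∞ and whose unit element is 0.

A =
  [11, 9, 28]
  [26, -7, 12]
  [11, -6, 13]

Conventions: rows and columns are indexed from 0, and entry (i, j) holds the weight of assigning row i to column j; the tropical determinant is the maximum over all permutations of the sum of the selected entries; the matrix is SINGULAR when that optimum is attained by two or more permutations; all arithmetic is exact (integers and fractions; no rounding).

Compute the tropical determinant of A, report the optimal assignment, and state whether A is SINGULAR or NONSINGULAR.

σ = (0, 1, 2): 11 + (-7) + 13 = 17
σ = (0, 2, 1): 11 + 12 + (-6) = 17
σ = (1, 0, 2): 9 + 26 + 13 = 48
σ = (1, 2, 0): 9 + 12 + 11 = 32
σ = (2, 0, 1): 28 + 26 + (-6) = 48
σ = (2, 1, 0): 28 + (-7) + 11 = 32
Optimal value attained by: σ = (1, 0, 2).
Answer: det⊕(A) = 48; verdict: SINGULAR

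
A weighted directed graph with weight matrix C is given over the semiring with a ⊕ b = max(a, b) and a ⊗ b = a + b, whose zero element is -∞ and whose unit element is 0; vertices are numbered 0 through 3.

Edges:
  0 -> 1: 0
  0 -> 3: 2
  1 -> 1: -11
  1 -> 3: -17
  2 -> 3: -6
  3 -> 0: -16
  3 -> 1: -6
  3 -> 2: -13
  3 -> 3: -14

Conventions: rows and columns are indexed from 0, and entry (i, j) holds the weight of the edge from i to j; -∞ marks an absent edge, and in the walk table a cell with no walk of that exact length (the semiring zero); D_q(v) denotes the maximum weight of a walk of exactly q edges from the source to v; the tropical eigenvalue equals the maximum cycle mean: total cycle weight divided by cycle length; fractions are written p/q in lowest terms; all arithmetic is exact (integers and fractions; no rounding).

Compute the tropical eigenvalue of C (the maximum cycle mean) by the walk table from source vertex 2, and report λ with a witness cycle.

q=0: [-∞, -∞, 0, -∞]
q=1: [-∞, -∞, -∞, -6]
q=2: [-22, -12, -19, -20]
q=3: [-36, -22, -33, -20]
q=4: [-36, -26, -33, -34]
Optimal cycle mean attained by: cycle 0->3->0, total 2 + (-16), length 2.
Answer: λ = -7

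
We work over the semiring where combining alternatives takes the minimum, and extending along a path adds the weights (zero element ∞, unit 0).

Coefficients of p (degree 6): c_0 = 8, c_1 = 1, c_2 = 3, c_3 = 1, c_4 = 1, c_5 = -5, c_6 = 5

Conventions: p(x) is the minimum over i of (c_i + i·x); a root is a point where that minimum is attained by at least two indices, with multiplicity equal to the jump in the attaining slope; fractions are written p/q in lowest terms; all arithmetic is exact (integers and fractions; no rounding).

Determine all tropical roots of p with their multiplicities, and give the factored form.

hull edge (i=0, c=8) to (i=1, c=1): slope -7, span 1
hull edge (i=1, c=1) to (i=5, c=-5): slope -3/2, span 4
hull edge (i=5, c=-5) to (i=6, c=5): slope 10, span 1
Factored form: p(x) = 5 ⊗ (x ⊕ (-10)) ⊗ (x ⊕ 3/2) ⊗ (x ⊕ 3/2) ⊗ (x ⊕ 3/2) ⊗ (x ⊕ 3/2) ⊗ (x ⊕ 7)
Answer: roots = -10 (mult 1), 3/2 (mult 4), 7 (mult 1)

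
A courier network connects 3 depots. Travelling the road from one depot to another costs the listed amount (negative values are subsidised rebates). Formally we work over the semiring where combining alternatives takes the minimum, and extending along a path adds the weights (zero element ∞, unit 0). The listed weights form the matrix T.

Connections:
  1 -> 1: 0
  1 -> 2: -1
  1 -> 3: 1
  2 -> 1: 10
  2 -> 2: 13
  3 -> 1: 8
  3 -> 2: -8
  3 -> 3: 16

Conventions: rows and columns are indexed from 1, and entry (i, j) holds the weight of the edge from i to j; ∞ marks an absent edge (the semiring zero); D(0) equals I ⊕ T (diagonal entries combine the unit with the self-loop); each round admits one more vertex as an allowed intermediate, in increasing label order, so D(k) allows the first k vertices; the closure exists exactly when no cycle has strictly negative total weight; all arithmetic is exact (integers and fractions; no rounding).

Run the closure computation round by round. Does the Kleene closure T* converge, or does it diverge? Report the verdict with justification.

D(0):
  [0, -1, 1]
  [10, 0, ∞]
  [8, -8, 0]
D(1):
  [0, -1, 1]
  [10, 0, 11]
  [8, -8, 0]
D(2):
  [0, -1, 1]
  [10, 0, 11]
  [2, -8, 0]
D(3):
  [0, -7, 1]
  [10, 0, 11]
  [2, -8, 0]
Key observation: every diagonal entry stays at the unit through all rounds, so no improving cycle exists.
Answer: CONVERGES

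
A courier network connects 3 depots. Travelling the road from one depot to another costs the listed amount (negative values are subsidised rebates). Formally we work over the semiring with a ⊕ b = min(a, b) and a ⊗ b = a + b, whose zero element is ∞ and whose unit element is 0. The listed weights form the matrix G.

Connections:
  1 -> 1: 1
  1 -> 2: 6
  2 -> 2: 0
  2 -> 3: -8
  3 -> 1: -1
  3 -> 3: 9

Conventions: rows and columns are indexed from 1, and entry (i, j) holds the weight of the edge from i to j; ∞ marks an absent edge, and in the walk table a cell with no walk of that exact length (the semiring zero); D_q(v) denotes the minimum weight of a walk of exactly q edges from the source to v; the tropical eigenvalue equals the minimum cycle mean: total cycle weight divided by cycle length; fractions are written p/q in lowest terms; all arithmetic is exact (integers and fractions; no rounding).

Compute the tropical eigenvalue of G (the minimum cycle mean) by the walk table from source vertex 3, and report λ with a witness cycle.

q=0: [∞, ∞, 0]
q=1: [-1, ∞, 9]
q=2: [0, 5, 18]
q=3: [1, 5, -3]
Optimal cycle mean attained by: cycle 1->2->3->1, total 6 + (-8) + (-1), length 3.
Answer: λ = -1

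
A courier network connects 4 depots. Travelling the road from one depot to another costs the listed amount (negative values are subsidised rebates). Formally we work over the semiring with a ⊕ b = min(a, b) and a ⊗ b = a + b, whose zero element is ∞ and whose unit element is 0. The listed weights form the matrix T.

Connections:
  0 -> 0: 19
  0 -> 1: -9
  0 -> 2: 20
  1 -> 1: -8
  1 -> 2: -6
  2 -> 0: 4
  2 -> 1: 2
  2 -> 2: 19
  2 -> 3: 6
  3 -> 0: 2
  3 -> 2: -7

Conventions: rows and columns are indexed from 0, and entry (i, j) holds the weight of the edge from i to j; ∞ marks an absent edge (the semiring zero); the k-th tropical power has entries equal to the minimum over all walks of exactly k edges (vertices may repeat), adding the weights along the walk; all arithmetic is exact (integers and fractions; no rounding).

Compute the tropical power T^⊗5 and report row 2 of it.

T^⊗2:
  [24, -17, -15, 26]
  [-2, -16, -14, 0]
  [8, -6, -4, 25]
  [-3, -7, 12, -1]
T^⊗3:
  [-11, -25, -23, -9]
  [-10, -24, -22, -8]
  [0, -14, -12, 2]
  [1, -15, -13, 18]
T^⊗4:
  [-19, -33, -31, -17]
  [-18, -32, -30, -16]
  [-8, -22, -20, -6]
  [-9, -23, -21, -7]
T^⊗5:
  [-27, -41, -39, -25]
  [-26, -40, -38, -24]
  [-16, -30, -28, -14]
  [-17, -31, -29, -15]
Answer: row 2 of T^⊗5 = [-16, -30, -28, -14]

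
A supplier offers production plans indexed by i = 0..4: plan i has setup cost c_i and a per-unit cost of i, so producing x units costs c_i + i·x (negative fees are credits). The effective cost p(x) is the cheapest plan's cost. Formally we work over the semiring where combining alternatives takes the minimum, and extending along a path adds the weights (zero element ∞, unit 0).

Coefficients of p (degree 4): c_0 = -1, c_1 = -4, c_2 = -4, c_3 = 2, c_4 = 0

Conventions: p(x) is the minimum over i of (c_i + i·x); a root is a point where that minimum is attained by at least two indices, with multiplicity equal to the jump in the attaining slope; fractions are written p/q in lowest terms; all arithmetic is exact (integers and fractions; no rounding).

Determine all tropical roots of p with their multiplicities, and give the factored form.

hull edge (i=0, c=-1) to (i=1, c=-4): slope -3, span 1
hull edge (i=1, c=-4) to (i=2, c=-4): slope 0, span 1
hull edge (i=2, c=-4) to (i=4, c=0): slope 2, span 2
Factored form: p(x) = 0 ⊗ (x ⊕ (-2)) ⊗ (x ⊕ (-2)) ⊗ (x ⊕ 0) ⊗ (x ⊕ 3)
Answer: roots = -2 (mult 2), 0 (mult 1), 3 (mult 1)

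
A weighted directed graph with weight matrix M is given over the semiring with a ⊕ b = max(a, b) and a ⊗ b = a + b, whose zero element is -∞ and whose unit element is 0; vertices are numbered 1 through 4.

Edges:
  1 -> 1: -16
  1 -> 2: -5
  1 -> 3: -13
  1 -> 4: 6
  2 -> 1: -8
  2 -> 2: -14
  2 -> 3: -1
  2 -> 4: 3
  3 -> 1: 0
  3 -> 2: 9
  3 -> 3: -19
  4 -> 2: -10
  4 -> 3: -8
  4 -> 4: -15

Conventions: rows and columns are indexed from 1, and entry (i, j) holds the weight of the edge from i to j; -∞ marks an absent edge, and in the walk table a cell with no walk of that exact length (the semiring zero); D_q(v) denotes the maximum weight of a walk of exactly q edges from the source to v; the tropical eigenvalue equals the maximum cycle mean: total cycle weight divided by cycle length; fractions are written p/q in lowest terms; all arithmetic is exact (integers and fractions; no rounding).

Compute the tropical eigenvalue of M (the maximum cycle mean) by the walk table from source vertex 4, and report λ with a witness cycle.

q=0: [-∞, -∞, -∞, 0]
q=1: [-∞, -10, -8, -15]
q=2: [-8, 1, -11, -7]
q=3: [-7, -2, 0, 4]
q=4: [0, 9, -3, 1]
Optimal cycle mean attained by: cycle 2->3->2, total (-1) + 9, length 2.
Answer: λ = 4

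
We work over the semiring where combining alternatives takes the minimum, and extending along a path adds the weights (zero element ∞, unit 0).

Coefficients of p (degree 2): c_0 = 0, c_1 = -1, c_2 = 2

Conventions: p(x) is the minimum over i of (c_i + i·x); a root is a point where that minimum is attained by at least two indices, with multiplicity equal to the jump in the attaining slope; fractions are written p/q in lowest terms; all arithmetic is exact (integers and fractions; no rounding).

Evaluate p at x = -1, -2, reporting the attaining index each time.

p(-1) = min(0+0·(-1)=0, -1+1·(-1)=-2, 2+2·(-1)=0) = -2 (attained by i=1)
p(-2) = min(0+0·(-2)=0, -1+1·(-2)=-3, 2+2·(-2)=-2) = -3 (attained by i=1)
Answer: p(-1) = -2; p(-2) = -3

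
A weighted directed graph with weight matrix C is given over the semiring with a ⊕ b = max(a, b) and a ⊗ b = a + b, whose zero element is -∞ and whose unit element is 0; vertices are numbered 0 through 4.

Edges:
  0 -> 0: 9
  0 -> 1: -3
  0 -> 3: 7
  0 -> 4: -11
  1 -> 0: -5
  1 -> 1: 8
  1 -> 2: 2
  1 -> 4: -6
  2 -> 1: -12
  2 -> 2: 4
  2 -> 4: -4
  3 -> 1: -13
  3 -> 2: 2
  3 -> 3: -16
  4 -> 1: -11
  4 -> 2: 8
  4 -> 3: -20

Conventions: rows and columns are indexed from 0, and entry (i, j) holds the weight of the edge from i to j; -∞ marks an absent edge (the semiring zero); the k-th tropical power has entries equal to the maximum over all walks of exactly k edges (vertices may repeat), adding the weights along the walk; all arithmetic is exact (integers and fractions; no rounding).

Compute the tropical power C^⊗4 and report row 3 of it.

C^⊗2:
  [18, 6, 9, 16, -2]
  [4, 16, 10, 2, 2]
  [-17, -4, 8, -24, 0]
  [-18, -5, 6, -32, -2]
  [-16, -3, 12, -36, 4]
C^⊗3:
  [27, 15, 18, 25, 7]
  [13, 24, 18, 11, 10]
  [-8, 4, 12, -10, 4]
  [-9, 3, 10, -11, 2]
  [-7, 5, 16, -9, 8]
C^⊗4:
  [36, 24, 27, 34, 16]
  [22, 32, 26, 20, 18]
  [1, 12, 16, -1, 8]
  [0, 11, 14, -2, 6]
  [2, 13, 20, 0, 12]
Answer: row 3 of C^⊗4 = [0, 11, 14, -2, 6]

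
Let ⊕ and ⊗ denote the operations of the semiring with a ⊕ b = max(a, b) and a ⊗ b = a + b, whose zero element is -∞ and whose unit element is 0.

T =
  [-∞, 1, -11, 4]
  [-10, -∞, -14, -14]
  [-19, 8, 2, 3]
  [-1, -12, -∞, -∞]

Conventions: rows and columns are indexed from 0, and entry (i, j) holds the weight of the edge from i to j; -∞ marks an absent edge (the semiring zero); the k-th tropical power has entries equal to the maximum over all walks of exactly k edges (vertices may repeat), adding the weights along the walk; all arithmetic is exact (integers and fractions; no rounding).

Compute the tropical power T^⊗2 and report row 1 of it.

T^⊗2:
  [3, -3, -9, -8]
  [-15, -6, -12, -6]
  [2, 10, 4, 5]
  [-22, 0, -12, 3]
Answer: row 1 of T^⊗2 = [-15, -6, -12, -6]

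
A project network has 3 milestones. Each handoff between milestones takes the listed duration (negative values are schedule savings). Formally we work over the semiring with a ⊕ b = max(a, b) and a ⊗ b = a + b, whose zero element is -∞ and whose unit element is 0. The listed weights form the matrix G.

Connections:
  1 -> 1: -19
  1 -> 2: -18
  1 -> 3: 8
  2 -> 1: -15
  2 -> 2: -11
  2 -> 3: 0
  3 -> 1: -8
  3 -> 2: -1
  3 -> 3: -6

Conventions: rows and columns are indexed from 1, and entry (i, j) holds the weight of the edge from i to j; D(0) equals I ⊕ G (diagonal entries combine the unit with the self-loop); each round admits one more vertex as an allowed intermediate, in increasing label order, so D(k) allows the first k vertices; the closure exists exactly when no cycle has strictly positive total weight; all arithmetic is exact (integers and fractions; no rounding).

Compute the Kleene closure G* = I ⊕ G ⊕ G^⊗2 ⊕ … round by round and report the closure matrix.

D(0):
  [0, -18, 8]
  [-15, 0, 0]
  [-8, -1, 0]
D(1):
  [0, -18, 8]
  [-15, 0, 0]
  [-8, -1, 0]
D(2):
  [0, -18, 8]
  [-15, 0, 0]
  [-8, -1, 0]
D(3):
  [0, 7, 8]
  [-8, 0, 0]
  [-8, -1, 0]
Answer: G* = [[0, 7, 8], [-8, 0, 0], [-8, -1, 0]]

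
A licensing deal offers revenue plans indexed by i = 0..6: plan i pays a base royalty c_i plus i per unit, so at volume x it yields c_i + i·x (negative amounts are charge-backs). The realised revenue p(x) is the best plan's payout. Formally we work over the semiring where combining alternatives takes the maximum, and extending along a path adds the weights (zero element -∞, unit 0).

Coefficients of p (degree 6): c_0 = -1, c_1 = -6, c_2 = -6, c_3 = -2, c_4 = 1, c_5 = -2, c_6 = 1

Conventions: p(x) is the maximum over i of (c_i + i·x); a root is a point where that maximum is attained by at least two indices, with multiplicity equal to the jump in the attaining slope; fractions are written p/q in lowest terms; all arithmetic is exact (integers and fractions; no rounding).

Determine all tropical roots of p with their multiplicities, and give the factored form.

hull edge (i=0, c=-1) to (i=4, c=1): slope 1/2, span 4
hull edge (i=4, c=1) to (i=6, c=1): slope 0, span 2
Factored form: p(x) = 1 ⊗ (x ⊕ (-1/2)) ⊗ (x ⊕ (-1/2)) ⊗ (x ⊕ (-1/2)) ⊗ (x ⊕ (-1/2)) ⊗ (x ⊕ 0) ⊗ (x ⊕ 0)
Answer: roots = -1/2 (mult 4), 0 (mult 2)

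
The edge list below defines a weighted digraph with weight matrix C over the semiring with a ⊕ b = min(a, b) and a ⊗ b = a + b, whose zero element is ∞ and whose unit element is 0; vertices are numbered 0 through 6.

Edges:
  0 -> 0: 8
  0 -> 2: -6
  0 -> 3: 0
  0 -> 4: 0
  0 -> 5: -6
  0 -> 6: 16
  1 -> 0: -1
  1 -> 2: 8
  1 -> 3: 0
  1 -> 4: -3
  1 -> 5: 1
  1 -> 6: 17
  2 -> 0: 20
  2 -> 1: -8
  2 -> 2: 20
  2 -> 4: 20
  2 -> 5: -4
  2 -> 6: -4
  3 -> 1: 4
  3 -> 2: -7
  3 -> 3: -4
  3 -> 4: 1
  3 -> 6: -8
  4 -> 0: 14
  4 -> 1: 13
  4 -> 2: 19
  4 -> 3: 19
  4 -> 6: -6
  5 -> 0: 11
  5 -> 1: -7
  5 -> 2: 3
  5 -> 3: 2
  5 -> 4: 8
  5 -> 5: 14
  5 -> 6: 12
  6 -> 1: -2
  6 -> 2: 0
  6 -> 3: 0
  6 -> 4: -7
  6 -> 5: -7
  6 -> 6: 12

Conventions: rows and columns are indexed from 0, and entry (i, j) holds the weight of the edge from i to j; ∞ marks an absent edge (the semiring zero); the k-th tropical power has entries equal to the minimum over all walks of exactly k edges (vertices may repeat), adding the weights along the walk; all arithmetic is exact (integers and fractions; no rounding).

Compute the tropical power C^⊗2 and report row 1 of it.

C^⊗2:
  [5, -14, -7, -4, 1, -10, -10]
  [7, -6, -7, -4, -1, -7, -9]
  [-9, -11, -4, -8, -11, -11, 8]
  [3, -15, -11, -8, -15, -15, -12]
  [12, -8, -6, -6, -13, -13, 6]
  [-8, -5, -5, -7, -10, -6, -6]
  [-3, -14, -7, -5, -5, -4, -13]
Answer: row 1 of C^⊗2 = [7, -6, -7, -4, -1, -7, -9]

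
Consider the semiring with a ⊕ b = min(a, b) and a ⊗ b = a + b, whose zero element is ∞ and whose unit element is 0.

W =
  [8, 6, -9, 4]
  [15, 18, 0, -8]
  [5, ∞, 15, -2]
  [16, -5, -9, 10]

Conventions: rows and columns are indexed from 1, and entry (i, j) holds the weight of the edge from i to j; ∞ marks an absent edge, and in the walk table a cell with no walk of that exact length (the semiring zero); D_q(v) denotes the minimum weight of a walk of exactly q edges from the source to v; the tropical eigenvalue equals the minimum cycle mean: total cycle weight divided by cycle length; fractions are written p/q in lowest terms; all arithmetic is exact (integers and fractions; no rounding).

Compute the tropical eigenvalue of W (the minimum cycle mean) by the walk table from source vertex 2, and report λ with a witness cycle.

q=0: [∞, 0, ∞, ∞]
q=1: [15, 18, 0, -8]
q=2: [5, -13, -17, -2]
q=3: [-12, -7, -13, -21]
q=4: [-8, -26, -30, -15]
Optimal cycle mean attained by: cycle 2->4->2, total (-8) + (-5), length 2.
Answer: λ = -13/2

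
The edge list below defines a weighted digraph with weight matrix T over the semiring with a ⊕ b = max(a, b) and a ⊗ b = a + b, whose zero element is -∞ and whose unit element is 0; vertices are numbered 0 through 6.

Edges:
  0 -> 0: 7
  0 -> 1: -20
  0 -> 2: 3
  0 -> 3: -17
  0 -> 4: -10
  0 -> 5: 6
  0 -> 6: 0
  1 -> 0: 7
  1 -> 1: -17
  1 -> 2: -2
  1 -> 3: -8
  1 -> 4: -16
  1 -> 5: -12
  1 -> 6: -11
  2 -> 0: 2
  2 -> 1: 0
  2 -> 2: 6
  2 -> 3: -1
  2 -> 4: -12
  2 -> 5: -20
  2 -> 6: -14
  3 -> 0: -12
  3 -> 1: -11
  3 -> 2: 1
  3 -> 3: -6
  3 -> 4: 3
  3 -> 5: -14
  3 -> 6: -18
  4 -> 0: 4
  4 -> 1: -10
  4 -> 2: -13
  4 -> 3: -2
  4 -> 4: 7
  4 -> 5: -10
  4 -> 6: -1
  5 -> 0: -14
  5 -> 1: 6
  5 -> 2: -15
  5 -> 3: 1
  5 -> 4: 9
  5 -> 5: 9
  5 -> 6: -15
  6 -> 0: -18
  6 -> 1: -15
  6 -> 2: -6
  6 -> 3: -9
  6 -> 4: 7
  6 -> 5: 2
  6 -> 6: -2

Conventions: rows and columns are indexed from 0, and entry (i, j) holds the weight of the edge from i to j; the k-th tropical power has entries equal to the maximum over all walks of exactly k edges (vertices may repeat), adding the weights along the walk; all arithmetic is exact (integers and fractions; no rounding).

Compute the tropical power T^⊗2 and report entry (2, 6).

T^⊗2:
  [14, 12, 10, 7, 15, 15, 7]
  [14, -2, 10, -3, -3, 13, 7]
  [9, 6, 12, 5, 2, 8, 2]
  [7, 1, 7, 1, 10, -5, 2]
  [11, -3, 7, 5, 14, 10, 6]
  [13, 15, 4, 10, 18, 18, 8]
  [11, 8, 0, 5, 14, 11, 6]
Key observation: the optimum is the walk 2->0->6, with weight 2 + 0 = 2.
Optimal value attained by: walk 2->0->6.
Answer: (T^⊗2)[2][6] = 2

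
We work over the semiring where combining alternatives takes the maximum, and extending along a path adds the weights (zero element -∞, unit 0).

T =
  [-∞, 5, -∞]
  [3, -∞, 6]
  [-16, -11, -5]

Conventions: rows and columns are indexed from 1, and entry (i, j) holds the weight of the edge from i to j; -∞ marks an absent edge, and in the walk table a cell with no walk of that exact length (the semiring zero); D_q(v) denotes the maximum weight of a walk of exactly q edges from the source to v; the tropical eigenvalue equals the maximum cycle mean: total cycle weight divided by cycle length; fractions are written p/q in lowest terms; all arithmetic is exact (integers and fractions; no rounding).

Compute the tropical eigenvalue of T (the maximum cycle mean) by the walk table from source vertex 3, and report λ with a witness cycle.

q=0: [-∞, -∞, 0]
q=1: [-16, -11, -5]
q=2: [-8, -11, -5]
q=3: [-8, -3, -5]
Optimal cycle mean attained by: cycle 1->2->1, total 5 + 3, length 2.
Answer: λ = 4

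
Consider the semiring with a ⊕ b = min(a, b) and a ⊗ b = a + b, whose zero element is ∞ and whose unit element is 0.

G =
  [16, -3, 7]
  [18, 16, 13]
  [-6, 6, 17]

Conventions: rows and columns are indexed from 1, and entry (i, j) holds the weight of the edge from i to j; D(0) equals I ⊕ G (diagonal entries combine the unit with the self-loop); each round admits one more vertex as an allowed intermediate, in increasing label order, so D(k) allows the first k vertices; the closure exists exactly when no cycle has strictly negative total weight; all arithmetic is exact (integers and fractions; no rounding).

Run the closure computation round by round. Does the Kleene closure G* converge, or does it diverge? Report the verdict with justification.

D(0):
  [0, -3, 7]
  [18, 0, 13]
  [-6, 6, 0]
D(1):
  [0, -3, 7]
  [18, 0, 13]
  [-6, -9, 0]
D(2):
  [0, -3, 7]
  [18, 0, 13]
  [-6, -9, 0]
D(3):
  [0, -3, 7]
  [7, 0, 13]
  [-6, -9, 0]
Key observation: every diagonal entry stays at the unit through all rounds, so no improving cycle exists.
Answer: CONVERGES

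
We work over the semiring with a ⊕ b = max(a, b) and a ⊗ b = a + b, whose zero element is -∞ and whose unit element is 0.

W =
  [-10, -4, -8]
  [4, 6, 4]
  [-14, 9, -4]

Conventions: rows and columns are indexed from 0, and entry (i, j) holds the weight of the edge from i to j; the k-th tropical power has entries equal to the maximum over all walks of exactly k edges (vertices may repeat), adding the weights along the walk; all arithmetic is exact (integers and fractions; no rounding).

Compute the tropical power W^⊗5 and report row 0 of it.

W^⊗2:
  [0, 2, 0]
  [10, 13, 10]
  [13, 15, 13]
W^⊗3:
  [6, 9, 6]
  [17, 19, 17]
  [19, 22, 19]
W^⊗4:
  [13, 15, 13]
  [23, 26, 23]
  [26, 28, 26]
W^⊗5:
  [19, 22, 19]
  [30, 32, 30]
  [32, 35, 32]
Answer: row 0 of W^⊗5 = [19, 22, 19]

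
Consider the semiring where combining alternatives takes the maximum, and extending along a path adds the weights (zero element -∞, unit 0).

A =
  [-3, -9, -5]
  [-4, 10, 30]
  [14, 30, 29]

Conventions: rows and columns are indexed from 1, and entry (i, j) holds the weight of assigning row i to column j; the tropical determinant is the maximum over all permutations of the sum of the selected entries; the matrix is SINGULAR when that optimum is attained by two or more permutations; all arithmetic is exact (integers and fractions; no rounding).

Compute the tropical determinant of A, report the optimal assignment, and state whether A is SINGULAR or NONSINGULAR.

σ = (1, 2, 3): (-3) + 10 + 29 = 36
σ = (1, 3, 2): (-3) + 30 + 30 = 57
σ = (2, 1, 3): (-9) + (-4) + 29 = 16
σ = (2, 3, 1): (-9) + 30 + 14 = 35
σ = (3, 1, 2): (-5) + (-4) + 30 = 21
σ = (3, 2, 1): (-5) + 10 + 14 = 19
Optimal value attained by: σ = (1, 3, 2).
Answer: det⊕(A) = 57; verdict: NONSINGULAR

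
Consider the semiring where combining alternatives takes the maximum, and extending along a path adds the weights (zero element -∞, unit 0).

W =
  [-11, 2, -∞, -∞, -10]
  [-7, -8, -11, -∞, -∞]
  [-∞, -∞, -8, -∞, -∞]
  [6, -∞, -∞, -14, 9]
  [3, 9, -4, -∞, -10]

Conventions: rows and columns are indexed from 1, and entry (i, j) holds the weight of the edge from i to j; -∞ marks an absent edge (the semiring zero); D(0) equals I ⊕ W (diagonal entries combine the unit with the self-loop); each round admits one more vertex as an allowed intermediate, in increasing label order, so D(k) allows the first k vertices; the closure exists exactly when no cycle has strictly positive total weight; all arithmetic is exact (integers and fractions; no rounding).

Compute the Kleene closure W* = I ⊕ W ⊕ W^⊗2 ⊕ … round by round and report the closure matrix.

D(0):
  [0, 2, -∞, -∞, -10]
  [-7, 0, -11, -∞, -∞]
  [-∞, -∞, 0, -∞, -∞]
  [6, -∞, -∞, 0, 9]
  [3, 9, -4, -∞, 0]
D(1):
  [0, 2, -∞, -∞, -10]
  [-7, 0, -11, -∞, -17]
  [-∞, -∞, 0, -∞, -∞]
  [6, 8, -∞, 0, 9]
  [3, 9, -4, -∞, 0]
D(2):
  [0, 2, -9, -∞, -10]
  [-7, 0, -11, -∞, -17]
  [-∞, -∞, 0, -∞, -∞]
  [6, 8, -3, 0, 9]
  [3, 9, -2, -∞, 0]
D(3):
  [0, 2, -9, -∞, -10]
  [-7, 0, -11, -∞, -17]
  [-∞, -∞, 0, -∞, -∞]
  [6, 8, -3, 0, 9]
  [3, 9, -2, -∞, 0]
D(4):
  [0, 2, -9, -∞, -10]
  [-7, 0, -11, -∞, -17]
  [-∞, -∞, 0, -∞, -∞]
  [6, 8, -3, 0, 9]
  [3, 9, -2, -∞, 0]
D(5):
  [0, 2, -9, -∞, -10]
  [-7, 0, -11, -∞, -17]
  [-∞, -∞, 0, -∞, -∞]
  [12, 18, 7, 0, 9]
  [3, 9, -2, -∞, 0]
Answer: W* = [[0, 2, -9, -∞, -10], [-7, 0, -11, -∞, -17], [-∞, -∞, 0, -∞, -∞], [12, 18, 7, 0, 9], [3, 9, -2, -∞, 0]]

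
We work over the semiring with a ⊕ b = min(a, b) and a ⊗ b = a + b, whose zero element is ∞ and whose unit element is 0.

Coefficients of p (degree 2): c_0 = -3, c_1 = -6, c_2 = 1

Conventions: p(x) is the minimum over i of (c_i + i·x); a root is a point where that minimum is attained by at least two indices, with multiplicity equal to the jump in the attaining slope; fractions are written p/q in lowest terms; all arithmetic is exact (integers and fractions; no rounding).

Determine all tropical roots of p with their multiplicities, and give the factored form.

hull edge (i=0, c=-3) to (i=1, c=-6): slope -3, span 1
hull edge (i=1, c=-6) to (i=2, c=1): slope 7, span 1
Factored form: p(x) = 1 ⊗ (x ⊕ (-7)) ⊗ (x ⊕ 3)
Answer: roots = -7 (mult 1), 3 (mult 1)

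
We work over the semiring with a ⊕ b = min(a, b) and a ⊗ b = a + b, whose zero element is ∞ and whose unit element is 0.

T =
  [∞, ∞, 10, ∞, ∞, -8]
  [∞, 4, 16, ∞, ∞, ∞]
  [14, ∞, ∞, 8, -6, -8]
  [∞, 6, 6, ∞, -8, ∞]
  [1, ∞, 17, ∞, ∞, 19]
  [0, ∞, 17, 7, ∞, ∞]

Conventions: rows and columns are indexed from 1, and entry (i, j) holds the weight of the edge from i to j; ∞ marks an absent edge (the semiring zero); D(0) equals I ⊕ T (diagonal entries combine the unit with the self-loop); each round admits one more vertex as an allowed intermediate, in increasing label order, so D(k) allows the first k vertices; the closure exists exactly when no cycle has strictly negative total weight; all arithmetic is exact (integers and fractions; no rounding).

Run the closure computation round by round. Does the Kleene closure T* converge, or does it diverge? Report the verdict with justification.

D(0):
  [0, ∞, 10, ∞, ∞, -8]
  [∞, 0, 16, ∞, ∞, ∞]
  [14, ∞, 0, 8, -6, -8]
  [∞, 6, 6, 0, -8, ∞]
  [1, ∞, 17, ∞, 0, 19]
  [0, ∞, 17, 7, ∞, 0]
Detection: at round 1, diagonal entry (6, 6) turns strictly negative.
Key observation: the cycle 6->1->6 has total weight 0 + (-8), which is strictly negative.
Answer: DIVERGES — negative cycle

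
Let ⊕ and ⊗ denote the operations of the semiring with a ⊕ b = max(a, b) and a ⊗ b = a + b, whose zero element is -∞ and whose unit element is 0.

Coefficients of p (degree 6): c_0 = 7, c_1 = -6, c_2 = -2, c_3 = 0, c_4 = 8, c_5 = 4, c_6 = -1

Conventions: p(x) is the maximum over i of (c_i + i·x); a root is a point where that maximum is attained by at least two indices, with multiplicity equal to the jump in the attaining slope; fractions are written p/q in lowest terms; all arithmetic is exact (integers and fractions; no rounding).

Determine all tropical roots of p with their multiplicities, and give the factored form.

hull edge (i=0, c=7) to (i=4, c=8): slope 1/4, span 4
hull edge (i=4, c=8) to (i=5, c=4): slope -4, span 1
hull edge (i=5, c=4) to (i=6, c=-1): slope -5, span 1
Factored form: p(x) = -1 ⊗ (x ⊕ (-1/4)) ⊗ (x ⊕ (-1/4)) ⊗ (x ⊕ (-1/4)) ⊗ (x ⊕ (-1/4)) ⊗ (x ⊕ 4) ⊗ (x ⊕ 5)
Answer: roots = -1/4 (mult 4), 4 (mult 1), 5 (mult 1)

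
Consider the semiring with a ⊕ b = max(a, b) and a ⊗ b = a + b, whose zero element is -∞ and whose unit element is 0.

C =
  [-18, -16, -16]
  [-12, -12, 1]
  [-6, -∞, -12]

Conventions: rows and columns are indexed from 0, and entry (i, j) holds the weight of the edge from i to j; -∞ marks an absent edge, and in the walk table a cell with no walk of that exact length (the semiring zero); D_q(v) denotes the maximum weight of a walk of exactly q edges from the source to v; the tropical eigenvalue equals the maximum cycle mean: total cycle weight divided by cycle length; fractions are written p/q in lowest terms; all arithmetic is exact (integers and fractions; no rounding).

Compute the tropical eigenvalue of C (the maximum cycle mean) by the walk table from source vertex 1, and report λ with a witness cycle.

q=0: [-∞, 0, -∞]
q=1: [-12, -12, 1]
q=2: [-5, -24, -11]
q=3: [-17, -21, -21]
Optimal cycle mean attained by: cycle 0->1->2->0, total (-16) + 1 + (-6), length 3.
Answer: λ = -7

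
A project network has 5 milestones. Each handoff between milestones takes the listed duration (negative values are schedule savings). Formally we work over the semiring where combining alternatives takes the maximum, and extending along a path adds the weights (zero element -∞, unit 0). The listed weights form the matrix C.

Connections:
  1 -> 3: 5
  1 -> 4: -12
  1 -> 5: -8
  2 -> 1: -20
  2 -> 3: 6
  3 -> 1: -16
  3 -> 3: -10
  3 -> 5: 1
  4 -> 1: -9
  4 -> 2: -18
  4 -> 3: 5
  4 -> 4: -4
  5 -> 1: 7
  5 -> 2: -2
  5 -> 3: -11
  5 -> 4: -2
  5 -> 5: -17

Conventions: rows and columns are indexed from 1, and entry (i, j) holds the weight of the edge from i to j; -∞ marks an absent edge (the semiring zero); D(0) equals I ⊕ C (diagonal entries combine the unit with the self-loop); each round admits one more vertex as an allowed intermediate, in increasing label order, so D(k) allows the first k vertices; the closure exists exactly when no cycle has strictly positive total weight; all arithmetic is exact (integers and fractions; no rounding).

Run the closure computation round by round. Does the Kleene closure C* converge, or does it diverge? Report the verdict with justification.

D(0):
  [0, -∞, 5, -12, -8]
  [-20, 0, 6, -∞, -∞]
  [-16, -∞, 0, -∞, 1]
  [-9, -18, 5, 0, -∞]
  [7, -2, -11, -2, 0]
D(1):
  [0, -∞, 5, -12, -8]
  [-20, 0, 6, -32, -28]
  [-16, -∞, 0, -28, 1]
  [-9, -18, 5, 0, -17]
  [7, -2, 12, -2, 0]
D(2):
  [0, -∞, 5, -12, -8]
  [-20, 0, 6, -32, -28]
  [-16, -∞, 0, -28, 1]
  [-9, -18, 5, 0, -17]
  [7, -2, 12, -2, 0]
Detection: at round 3, diagonal entry (5, 5) turns strictly positive.
Key observation: the cycle 5->1->3->5 has total weight 7 + 5 + 1, which is strictly positive.
Answer: DIVERGES — positive cycle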